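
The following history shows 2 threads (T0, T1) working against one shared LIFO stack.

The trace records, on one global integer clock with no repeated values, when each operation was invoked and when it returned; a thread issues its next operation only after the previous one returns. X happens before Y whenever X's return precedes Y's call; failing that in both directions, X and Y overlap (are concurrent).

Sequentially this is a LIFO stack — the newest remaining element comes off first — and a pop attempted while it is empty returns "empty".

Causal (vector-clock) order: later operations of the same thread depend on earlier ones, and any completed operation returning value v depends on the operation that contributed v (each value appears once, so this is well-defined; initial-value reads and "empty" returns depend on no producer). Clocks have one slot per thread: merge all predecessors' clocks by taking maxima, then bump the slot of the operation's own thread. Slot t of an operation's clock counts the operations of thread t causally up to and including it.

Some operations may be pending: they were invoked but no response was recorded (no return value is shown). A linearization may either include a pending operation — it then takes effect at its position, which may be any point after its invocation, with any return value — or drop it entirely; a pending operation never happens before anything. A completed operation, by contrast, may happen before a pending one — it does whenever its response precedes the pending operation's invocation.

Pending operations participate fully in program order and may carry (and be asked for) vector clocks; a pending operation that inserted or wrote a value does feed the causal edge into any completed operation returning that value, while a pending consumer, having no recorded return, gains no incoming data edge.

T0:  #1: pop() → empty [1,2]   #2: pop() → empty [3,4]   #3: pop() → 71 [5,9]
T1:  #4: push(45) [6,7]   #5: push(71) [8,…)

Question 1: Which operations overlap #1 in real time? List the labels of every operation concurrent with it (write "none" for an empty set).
Answer: none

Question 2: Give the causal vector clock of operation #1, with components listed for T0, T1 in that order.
Answer: (1, 0)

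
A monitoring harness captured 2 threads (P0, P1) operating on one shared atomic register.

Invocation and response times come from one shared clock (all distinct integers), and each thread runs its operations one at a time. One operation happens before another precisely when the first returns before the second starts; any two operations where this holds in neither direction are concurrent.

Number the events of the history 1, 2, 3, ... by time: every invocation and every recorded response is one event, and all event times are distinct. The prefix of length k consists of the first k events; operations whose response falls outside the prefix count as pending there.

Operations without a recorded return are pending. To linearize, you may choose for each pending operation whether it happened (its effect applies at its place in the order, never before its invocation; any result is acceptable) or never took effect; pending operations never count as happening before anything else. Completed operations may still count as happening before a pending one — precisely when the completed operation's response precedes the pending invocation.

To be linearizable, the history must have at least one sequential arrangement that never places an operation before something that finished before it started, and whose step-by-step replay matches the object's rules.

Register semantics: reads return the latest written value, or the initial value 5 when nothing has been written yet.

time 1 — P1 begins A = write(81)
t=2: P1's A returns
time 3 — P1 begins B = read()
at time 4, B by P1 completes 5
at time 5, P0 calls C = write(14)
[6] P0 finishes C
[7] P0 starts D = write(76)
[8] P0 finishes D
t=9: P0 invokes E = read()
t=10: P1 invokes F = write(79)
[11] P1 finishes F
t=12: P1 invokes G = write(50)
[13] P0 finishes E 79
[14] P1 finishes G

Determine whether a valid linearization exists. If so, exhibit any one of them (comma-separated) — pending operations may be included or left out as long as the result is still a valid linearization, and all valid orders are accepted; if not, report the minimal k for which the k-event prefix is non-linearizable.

through event 3 a valid linearization exists; event 4 (B responding at time 4) ends that
a single order respects real time; the 2 completed atomic register operations fail replay along it
one such order, A, B, breaks at step 2 where B read() → 5 is illegal

not linearizable — minimal violating prefix: 4 events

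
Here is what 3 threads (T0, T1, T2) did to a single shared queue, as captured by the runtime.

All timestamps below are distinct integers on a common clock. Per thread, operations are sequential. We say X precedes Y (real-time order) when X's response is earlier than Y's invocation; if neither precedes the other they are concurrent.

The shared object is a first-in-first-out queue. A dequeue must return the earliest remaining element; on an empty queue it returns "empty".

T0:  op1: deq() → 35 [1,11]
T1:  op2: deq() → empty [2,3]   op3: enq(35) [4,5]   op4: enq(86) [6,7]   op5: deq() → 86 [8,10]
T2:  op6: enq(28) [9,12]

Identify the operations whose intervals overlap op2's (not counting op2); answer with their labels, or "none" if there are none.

op1

overlap test against op2 [2,3]: concurrent iff the interval meets 2..3
op1 [1,11]: concurrent
op3 [4,5]: after
op4 [6,7]: after
op5 [8,10]: after
op6 [9,12]: after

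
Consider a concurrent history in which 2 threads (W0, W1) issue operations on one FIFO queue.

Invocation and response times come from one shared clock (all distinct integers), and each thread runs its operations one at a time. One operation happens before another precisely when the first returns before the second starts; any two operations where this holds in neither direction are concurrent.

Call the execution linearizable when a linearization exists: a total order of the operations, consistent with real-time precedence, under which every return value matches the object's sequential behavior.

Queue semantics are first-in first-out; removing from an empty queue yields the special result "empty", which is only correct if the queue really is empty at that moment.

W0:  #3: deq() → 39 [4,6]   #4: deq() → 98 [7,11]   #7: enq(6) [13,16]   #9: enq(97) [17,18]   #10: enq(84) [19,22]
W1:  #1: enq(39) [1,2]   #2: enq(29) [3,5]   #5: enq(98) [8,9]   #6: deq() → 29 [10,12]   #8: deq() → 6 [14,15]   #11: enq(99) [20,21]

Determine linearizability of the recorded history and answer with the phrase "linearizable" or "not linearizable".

linearizable

one valid linearization: #1, #2, #3, #5, #6, #4, #7, #8, #9, #10, #11
1. #1 enq(39), leaving queue <39>
2. #2 enq(29), leaving queue <39,29>
3. #3 deq() → 39, leaving queue <29>
4. #5 enq(98), leaving queue <29,98>
5. #6 deq() → 29, leaving queue <98>
6. #4 deq() → 98, leaving queue <>
7. #7 enq(6), leaving queue <6>
8. #8 deq() → 6, leaving queue <>
9. #9 enq(97), leaving queue <97>
10. #10 enq(84), leaving queue <97,84>
11. #11 enq(99), leaving queue <97,84,99>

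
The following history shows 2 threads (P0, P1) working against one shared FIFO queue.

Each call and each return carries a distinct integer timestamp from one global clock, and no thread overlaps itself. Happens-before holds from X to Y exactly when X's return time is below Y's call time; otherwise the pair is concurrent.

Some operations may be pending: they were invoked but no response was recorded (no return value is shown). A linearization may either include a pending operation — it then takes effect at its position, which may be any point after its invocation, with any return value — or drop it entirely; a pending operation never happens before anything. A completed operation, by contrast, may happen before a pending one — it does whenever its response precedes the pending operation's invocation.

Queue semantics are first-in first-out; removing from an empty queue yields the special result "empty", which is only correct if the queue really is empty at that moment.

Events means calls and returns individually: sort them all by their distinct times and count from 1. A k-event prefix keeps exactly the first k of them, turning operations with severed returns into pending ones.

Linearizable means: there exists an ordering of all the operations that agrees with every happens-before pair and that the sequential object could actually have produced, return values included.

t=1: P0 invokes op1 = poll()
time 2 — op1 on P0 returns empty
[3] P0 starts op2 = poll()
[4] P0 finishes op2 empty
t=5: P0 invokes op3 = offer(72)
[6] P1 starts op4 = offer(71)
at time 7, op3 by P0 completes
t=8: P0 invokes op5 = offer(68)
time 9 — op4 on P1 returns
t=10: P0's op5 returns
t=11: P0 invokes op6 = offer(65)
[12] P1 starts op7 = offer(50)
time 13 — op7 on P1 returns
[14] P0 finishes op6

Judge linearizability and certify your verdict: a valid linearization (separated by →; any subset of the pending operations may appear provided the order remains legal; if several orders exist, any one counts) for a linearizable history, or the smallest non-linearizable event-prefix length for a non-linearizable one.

linearizable — witness: op1 → op2 → op3 → op4 → op5 → op6 → op7

1. op1 poll() → empty, leaving queue <>
2. op2 poll() → empty, leaving queue <>
3. op3 offer(72), leaving queue <72>
4. op4 offer(71), leaving queue <72,71>
5. op5 offer(68), leaving queue <72,71,68>
6. op6 offer(65), leaving queue <72,71,68,65>
7. op7 offer(50), leaving queue <72,71,68,65,50>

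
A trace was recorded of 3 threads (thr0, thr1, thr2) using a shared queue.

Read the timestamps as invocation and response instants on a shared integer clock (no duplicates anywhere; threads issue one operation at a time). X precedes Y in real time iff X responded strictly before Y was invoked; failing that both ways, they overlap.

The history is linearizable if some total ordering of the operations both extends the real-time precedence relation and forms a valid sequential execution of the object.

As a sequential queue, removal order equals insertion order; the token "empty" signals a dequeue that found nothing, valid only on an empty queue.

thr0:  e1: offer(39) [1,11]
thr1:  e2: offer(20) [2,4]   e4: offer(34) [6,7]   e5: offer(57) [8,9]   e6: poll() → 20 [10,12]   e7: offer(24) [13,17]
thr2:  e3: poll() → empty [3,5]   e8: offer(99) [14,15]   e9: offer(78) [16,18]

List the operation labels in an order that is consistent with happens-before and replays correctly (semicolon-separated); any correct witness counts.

step 1: e3 poll() → empty — queue <>
step 2: e2 offer(20) — queue <20>
step 3: e1 offer(39) — queue <20,39>
step 4: e4 offer(34) — queue <20,39,34>
step 5: e5 offer(57) — queue <20,39,34,57>
step 6: e6 poll() → 20 — queue <39,34,57>
step 7: e7 offer(24) — queue <39,34,57,24>
step 8: e8 offer(99) — queue <39,34,57,24,99>
step 9: e9 offer(78) — queue <39,34,57,24,99,78>

e3; e2; e1; e4; e5; e6; e7; e8; e9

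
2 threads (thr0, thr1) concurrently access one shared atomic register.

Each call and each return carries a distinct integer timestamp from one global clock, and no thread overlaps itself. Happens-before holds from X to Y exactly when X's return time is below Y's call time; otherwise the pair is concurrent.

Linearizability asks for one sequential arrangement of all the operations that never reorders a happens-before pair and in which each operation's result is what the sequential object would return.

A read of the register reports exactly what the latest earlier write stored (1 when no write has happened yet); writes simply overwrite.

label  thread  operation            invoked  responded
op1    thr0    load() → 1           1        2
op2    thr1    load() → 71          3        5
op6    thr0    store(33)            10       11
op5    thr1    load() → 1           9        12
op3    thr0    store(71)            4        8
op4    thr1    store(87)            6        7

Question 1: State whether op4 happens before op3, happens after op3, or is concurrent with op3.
concurrent

op4 spans [6,7], op3 spans [4,8]
the intervals overlap in both directions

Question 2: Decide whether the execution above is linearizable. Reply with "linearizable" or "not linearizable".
not linearizable

already the first 12 events (up to op5's response at time 12) admit no linearization; the first 11 still do
the 6 completed operations admit 6 real-time orders; each fails the atomic register replay
take op1, op2, op3, op4, op5, op6: step 2 already fails, because op2 load() → 71 cannot occur there
take op1, op2, op3, op4, op6, op5: step 2 already fails, because op2 load() → 71 cannot occur there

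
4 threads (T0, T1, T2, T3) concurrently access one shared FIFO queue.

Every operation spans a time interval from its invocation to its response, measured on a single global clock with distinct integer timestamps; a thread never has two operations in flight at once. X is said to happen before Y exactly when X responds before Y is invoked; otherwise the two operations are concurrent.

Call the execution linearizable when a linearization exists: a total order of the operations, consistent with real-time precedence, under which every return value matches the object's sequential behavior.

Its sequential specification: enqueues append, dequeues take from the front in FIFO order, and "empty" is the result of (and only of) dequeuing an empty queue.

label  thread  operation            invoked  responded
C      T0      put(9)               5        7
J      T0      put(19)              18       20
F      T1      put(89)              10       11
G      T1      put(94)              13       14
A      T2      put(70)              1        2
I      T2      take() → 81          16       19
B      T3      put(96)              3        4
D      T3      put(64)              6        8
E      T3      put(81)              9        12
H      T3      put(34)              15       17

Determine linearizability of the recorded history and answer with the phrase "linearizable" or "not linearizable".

already the first 19 events (up to I's response at time 19) admit no linearization; the first 18 still do
no legal order exists: 8 real-time-consistent candidates over 9 completed FIFO queue operations, all rejected
include/drop combinations of the 1 pending operation (J) were all tried; none helps
take A, B, C, D, E, F, G, H, I (pending dropped): step 9 already fails, because I take() → 81 cannot occur there
take A, B, C, D, E, F, G, I, H (pending dropped): step 8 already fails, because I take() → 81 cannot occur there

not linearizable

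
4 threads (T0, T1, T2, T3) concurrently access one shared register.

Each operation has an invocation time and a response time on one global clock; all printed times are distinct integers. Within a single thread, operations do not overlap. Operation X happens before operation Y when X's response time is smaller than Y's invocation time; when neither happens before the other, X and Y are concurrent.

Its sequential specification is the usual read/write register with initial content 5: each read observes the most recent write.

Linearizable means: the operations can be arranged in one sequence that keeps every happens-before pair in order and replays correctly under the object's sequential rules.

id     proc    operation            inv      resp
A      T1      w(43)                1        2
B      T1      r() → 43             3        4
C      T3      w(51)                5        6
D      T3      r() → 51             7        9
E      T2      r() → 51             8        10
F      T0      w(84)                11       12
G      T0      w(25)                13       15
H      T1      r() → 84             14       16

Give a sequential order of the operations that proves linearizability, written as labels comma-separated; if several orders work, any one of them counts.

1. A w(43), leaving value 43
2. B r() → 43, leaving value 43
3. C w(51), leaving value 51
4. D r() → 51, leaving value 51
5. E r() → 51, leaving value 51
6. F w(84), leaving value 84
7. H r() → 84, leaving value 84
8. G w(25), leaving value 25

A, B, C, D, E, F, H, G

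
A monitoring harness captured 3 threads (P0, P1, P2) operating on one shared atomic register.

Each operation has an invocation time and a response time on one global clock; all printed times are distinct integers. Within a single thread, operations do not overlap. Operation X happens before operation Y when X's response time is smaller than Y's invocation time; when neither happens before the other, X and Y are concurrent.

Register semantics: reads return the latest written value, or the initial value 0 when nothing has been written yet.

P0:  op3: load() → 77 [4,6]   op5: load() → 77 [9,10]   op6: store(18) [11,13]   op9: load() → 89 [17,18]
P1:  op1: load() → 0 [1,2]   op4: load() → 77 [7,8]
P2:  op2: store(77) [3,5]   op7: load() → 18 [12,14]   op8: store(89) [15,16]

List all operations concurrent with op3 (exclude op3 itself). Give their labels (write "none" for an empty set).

op3 spans [4,6]; an op avoiding the whole window 4..6 is ordered, any other is concurrent
op1 [1,2]: before
op2 [3,5]: concurrent
op4 [7,8]: after
op5 [9,10]: after
op6 [11,13]: after
op7 [12,14]: after
op8 [15,16]: after
op9 [17,18]: after

op2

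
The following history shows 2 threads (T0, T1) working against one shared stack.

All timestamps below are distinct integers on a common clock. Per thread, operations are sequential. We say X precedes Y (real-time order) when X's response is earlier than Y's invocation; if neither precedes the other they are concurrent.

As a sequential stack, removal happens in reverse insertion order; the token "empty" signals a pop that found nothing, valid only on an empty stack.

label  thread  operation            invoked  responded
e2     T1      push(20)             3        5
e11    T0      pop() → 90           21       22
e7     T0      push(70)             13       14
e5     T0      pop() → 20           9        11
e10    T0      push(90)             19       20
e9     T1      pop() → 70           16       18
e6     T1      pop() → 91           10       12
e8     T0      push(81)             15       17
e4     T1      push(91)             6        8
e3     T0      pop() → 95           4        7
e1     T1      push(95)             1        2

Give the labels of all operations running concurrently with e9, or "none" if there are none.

e9 spans [16,18]: anything still running between times 16 and 18 counts as concurrent
e1 [1,2]: before
e2 [3,5]: before
e3 [4,7]: before
e4 [6,8]: before
e5 [9,11]: before
e6 [10,12]: before
e7 [13,14]: before
e8 [15,17]: concurrent
e10 [19,20]: after
e11 [21,22]: after

e8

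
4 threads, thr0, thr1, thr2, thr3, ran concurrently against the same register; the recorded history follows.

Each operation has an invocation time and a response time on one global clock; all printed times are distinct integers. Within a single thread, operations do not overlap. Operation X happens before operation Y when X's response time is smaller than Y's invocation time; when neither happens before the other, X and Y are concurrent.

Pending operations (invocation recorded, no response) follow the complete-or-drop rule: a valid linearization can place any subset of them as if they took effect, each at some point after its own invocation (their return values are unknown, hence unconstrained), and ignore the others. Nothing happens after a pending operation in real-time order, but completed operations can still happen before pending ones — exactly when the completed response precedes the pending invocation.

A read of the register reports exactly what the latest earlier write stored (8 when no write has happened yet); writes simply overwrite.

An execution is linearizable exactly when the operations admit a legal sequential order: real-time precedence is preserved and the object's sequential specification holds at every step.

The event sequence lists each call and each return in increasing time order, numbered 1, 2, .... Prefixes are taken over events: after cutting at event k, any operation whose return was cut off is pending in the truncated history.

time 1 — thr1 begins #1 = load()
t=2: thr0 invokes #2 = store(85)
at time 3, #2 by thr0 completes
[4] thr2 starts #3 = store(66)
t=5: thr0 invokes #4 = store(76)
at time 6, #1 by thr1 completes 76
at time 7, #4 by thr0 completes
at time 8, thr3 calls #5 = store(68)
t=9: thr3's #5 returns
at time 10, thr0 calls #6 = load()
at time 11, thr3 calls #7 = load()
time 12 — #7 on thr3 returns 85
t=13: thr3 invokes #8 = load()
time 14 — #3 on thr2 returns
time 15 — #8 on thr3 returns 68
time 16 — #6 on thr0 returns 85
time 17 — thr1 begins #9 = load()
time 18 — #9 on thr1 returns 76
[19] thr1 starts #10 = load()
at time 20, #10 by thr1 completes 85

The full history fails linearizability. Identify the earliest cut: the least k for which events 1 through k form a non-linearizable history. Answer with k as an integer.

a valid linearization of events 1..11 exists, for instance #2, #3, #4, #1, #5:
after step 1 (#2 store(85)): value 85
after step 2 (#3 store(66) (pending, included)): value 66
after step 3 (#4 store(76)): value 76
after step 4 (#1 load() → 76): value 76
after step 5 (#5 store(68)): value 68
with event 12 included (#7 responding at time 12), all real-time-consistent orders fail
include/drop combinations of the 2 pending operations (#3, #6) were all tried; none helps
take #1, #2, #4, #5, #7 (pending dropped): step 1 already fails, because #1 load() → 76 cannot occur there
take #2, #1, #4, #5, #7 (pending dropped): step 2 already fails, because #1 load() → 76 cannot occur there

12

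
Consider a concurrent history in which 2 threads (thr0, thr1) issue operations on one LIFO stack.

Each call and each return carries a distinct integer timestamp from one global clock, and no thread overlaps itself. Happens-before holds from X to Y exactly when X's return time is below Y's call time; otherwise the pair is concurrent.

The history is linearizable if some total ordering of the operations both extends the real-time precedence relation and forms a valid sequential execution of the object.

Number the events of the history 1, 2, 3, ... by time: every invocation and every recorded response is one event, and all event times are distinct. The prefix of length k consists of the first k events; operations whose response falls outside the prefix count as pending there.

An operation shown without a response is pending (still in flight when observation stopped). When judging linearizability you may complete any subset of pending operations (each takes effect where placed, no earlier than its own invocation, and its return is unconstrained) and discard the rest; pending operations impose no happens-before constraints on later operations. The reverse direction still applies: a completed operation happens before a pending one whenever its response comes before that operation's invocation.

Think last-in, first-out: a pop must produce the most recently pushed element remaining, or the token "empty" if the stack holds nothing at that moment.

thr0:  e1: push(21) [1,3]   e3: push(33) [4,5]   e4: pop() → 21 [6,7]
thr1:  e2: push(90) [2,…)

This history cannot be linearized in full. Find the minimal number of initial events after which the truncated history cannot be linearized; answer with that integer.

7

events 1..6 are linearizable; a witness order is e1, e2, e3:
step 1: e1 push(21) — stack <21>
step 2: e2 push(90) (pending, included) — stack <21,90>
step 3: e3 push(33) — stack <21,90,33>
at event 7 (e4's time-7 response) nothing linearizes any more
no completion choice of the 1 pending operation (e2) rescues it — every subset was tried
sample order e1, e3, e4 (pending dropped) stalls at step 3 — e4 pop() → 21 has no legal effect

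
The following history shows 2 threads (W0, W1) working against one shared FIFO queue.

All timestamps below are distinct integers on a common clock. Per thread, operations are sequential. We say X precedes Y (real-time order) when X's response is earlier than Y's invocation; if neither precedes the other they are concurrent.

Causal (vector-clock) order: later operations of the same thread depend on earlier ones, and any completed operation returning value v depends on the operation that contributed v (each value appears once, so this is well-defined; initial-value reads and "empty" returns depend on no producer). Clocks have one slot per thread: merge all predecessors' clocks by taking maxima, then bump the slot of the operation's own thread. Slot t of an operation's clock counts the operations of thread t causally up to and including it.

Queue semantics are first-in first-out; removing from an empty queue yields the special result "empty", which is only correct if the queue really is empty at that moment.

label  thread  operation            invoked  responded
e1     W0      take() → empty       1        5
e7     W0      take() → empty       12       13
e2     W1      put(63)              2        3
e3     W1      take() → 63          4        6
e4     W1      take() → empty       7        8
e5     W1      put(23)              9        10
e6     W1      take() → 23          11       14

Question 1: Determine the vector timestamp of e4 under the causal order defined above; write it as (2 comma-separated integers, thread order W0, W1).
Answer: (0, 3)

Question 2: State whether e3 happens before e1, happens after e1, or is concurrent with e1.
Answer: concurrent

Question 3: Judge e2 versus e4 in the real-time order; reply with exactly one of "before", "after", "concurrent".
Answer: before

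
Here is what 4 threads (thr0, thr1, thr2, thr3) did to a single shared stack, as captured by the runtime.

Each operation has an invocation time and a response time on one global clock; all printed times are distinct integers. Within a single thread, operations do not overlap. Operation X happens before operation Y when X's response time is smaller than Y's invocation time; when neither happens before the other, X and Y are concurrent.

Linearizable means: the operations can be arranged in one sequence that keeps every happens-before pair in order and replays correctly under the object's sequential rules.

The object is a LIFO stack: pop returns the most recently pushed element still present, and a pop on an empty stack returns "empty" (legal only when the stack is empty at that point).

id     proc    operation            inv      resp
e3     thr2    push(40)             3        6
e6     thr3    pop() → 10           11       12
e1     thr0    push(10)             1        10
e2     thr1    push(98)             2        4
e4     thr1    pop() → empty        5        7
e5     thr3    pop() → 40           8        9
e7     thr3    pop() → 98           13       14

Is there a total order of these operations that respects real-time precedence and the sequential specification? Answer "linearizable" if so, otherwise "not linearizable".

already the first 7 events (up to e4's response at time 7) admit no linearization; the first 6 still do
3 orders of the 3 completed stack ops respect real time; none is legal
including or dropping the 1 pending operation (e1) in any combination fails
e.g. e2, e3, e4 (pending dropped): illegal at step 3, since e4 pop() → empty cannot apply there
e.g. e2, e4, e3 (pending dropped): illegal at step 2, since e4 pop() → empty cannot apply there

not linearizable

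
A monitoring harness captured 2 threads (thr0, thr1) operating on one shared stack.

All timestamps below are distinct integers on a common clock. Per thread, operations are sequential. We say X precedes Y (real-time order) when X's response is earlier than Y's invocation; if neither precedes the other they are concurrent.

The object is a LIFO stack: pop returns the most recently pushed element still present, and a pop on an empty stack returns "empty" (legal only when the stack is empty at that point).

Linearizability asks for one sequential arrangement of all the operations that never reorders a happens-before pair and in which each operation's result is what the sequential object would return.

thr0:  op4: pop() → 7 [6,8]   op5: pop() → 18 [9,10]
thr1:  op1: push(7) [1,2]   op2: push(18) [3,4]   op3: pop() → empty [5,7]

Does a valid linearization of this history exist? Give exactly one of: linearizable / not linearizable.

not linearizable

already the first 7 events (up to op3's response at time 7) admit no linearization; the first 6 still do
exactly one order of the 3 completed ops respects real time; the stack replay fails
include/drop combinations of the 1 pending operation (op4) were all tried; none helps
for example op1, op2, op3 (pending dropped) fails at step 3: op3 pop() → empty is not legal there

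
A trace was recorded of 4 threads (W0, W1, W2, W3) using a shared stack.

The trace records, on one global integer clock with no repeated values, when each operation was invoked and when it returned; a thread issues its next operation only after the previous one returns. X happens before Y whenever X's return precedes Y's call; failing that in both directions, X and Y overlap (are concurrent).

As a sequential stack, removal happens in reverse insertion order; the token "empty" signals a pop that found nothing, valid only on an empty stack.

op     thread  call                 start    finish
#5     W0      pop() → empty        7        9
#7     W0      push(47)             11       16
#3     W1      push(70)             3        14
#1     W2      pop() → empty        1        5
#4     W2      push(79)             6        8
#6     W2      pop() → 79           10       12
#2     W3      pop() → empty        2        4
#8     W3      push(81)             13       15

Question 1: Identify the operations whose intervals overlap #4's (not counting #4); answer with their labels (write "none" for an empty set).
#3, #5

#4 spans [6,8]: anything still running between times 6 and 8 counts as concurrent
#1 [1,5]: before
#2 [2,4]: before
#3 [3,14]: concurrent
#5 [7,9]: concurrent
#6 [10,12]: after
#7 [11,16]: after
#8 [13,15]: after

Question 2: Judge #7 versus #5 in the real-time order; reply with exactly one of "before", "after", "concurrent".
after

#7 spans [11,16], #5 spans [7,9]
resp(#5)=9 < inv(#7)=11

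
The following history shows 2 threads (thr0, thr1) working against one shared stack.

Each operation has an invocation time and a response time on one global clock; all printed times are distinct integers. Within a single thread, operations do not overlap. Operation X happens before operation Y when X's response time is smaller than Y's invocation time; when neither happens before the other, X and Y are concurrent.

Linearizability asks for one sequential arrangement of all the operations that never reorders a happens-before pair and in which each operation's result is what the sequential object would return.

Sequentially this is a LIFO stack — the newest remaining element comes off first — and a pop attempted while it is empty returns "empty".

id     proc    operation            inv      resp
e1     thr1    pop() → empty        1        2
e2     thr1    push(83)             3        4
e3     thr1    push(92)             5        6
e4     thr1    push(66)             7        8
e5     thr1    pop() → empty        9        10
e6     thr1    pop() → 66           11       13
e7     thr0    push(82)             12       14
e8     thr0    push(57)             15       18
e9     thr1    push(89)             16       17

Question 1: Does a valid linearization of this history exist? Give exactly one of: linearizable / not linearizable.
the violation lands at event 10, e5's response at time 10: events 1..9 linearize, events 1..10 do not
exhaustive check: the 5 completed stack ops admit one real-time order; illegal
for example e1, e2, e3, e4, e5 fails at step 5: e5 pop() → empty is not legal there

not linearizable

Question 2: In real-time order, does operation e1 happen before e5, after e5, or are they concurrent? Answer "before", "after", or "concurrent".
e1 spans [1,2], e5 spans [9,10]
resp(e1)=2 < inv(e5)=9

before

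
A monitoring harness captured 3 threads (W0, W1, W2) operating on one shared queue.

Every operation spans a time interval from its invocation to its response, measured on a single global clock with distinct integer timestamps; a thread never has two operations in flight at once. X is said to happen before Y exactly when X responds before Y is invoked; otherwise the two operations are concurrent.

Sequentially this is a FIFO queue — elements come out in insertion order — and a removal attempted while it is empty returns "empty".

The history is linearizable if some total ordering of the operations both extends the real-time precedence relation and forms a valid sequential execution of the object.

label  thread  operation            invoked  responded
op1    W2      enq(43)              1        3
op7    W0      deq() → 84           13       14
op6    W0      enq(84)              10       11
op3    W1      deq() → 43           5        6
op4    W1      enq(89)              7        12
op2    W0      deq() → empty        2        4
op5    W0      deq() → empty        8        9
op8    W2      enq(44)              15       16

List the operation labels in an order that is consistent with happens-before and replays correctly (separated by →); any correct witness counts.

1. op2 deq() → empty, leaving queue <>
2. op1 enq(43), leaving queue <43>
3. op3 deq() → 43, leaving queue <>
4. op5 deq() → empty, leaving queue <>
5. op6 enq(84), leaving queue <84>
6. op4 enq(89), leaving queue <84,89>
7. op7 deq() → 84, leaving queue <89>
8. op8 enq(44), leaving queue <89,44>

op2 → op1 → op3 → op5 → op6 → op4 → op7 → op8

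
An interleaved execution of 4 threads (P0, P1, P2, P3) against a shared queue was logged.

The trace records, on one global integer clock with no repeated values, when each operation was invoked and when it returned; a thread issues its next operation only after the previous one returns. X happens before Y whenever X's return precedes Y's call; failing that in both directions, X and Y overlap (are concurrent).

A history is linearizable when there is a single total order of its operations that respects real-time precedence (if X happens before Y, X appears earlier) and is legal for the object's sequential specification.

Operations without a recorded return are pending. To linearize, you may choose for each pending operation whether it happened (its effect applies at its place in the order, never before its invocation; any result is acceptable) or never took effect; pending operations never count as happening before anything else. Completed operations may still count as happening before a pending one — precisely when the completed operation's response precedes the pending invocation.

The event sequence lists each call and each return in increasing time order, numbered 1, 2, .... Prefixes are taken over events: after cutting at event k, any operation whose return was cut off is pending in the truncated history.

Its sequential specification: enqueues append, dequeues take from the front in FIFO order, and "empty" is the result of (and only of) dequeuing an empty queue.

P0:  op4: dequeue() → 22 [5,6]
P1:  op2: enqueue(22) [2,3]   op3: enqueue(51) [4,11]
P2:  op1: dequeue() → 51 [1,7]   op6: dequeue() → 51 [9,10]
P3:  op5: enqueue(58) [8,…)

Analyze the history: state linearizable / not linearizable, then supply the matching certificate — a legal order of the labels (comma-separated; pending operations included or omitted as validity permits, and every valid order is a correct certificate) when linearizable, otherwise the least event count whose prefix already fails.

already the first 10 events (up to op6's response at time 10) admit no linearization; the first 9 still do
the 4 completed operations admit 3 real-time orders; each fails the queue replay
include/drop combinations of the 2 pending operations (op3, op5) were all tried; none helps
sample order op1, op2, op4, op6 (pending dropped) stalls at step 1 — op1 dequeue() → 51 has no legal effect
sample order op2, op1, op4, op6 (pending dropped) stalls at step 2 — op1 dequeue() → 51 has no legal effect

not linearizable — minimal violating prefix: 10 events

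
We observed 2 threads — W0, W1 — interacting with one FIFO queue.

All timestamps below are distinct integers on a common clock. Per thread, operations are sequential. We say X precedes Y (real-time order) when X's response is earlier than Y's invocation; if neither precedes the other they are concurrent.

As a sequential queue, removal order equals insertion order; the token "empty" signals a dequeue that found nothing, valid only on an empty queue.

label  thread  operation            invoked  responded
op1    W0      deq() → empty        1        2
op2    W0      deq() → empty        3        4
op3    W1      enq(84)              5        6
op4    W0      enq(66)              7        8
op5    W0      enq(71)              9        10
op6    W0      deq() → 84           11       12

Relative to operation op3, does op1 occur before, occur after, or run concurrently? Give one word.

before

op1 spans [1,2], op3 spans [5,6]
resp(op1)=2 < inv(op3)=5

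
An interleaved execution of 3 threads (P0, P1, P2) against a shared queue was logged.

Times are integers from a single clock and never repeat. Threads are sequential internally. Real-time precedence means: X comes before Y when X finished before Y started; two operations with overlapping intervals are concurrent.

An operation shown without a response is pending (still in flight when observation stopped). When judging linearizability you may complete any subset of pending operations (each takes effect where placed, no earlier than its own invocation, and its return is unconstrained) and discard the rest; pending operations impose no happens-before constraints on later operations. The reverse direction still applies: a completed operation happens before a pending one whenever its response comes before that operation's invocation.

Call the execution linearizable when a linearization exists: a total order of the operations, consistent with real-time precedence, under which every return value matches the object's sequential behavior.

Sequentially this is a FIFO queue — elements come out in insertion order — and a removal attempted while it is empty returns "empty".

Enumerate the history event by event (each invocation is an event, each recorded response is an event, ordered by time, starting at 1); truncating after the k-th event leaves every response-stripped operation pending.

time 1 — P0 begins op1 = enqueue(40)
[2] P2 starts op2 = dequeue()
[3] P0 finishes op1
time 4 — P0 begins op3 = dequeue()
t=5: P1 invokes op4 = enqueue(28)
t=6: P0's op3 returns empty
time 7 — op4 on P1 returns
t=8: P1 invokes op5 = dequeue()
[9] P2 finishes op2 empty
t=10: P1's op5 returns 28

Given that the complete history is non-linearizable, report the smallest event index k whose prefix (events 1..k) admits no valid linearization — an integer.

9

events 1..8 are linearizable, e.g. via op1, op2, op3, op4:
step 1: op1 enqueue(40) — queue <40>
step 2: op2 dequeue() (pending, included) — queue <>
step 3: op3 dequeue() → empty — queue <>
step 4: op4 enqueue(28) — queue <28>
include event 9 — op2 responding at 9 — and every candidate order breaks
no completion choice of the 1 pending operation (op5) rescues it — every subset was tried
one such order, op1, op2, op3, op4 (pending dropped), breaks at step 2 where op2 dequeue() → empty is illegal
one such order, op1, op2, op4, op3 (pending dropped), breaks at step 2 where op2 dequeue() → empty is illegal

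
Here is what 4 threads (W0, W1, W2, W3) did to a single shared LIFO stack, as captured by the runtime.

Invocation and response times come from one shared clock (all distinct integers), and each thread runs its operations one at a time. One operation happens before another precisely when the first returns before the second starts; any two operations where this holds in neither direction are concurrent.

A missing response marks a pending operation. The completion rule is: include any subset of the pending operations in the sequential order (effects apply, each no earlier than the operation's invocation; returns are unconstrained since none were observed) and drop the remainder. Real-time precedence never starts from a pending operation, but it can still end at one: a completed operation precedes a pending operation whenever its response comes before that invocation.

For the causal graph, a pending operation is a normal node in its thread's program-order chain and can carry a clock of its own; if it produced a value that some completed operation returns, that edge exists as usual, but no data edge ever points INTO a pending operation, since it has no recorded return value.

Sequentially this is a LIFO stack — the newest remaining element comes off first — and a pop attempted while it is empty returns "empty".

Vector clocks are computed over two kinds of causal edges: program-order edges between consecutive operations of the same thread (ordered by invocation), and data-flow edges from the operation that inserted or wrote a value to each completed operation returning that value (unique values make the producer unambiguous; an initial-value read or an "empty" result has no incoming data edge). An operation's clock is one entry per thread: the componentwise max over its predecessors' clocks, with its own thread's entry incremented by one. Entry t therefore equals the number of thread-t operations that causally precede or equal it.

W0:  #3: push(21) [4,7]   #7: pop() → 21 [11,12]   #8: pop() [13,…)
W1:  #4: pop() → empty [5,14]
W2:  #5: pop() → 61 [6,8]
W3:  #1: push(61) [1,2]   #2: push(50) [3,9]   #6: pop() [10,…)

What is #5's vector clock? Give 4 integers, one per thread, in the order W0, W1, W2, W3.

#1, invoked 1, has no incoming edges; only W3's bump applies → (0, 0, 0, 1)
#4, invoked 5, has no incoming edges; only W1's bump applies → (0, 1, 0, 0)
#3, invoked 4, has no incoming edges; only W0's bump applies → (1, 0, 0, 0)
#2, invoked 3, takes VC(#1)=(0, 0, 0, 1) under max, adds 1 for W3 → (0, 0, 0, 2)
#5, invoked 6, takes VC(#1)=(0, 0, 0, 1) under max, adds 1 for W2 → (0, 0, 1, 1)
#7, invoked 11, takes VC(#3)=(1, 0, 0, 0) under max, adds 1 for W0 → (2, 0, 0, 0)
#6, invoked 10, takes VC(#2)=(0, 0, 0, 2) under max, adds 1 for W3 → (0, 0, 0, 3)
#8, invoked 13, takes VC(#7)=(2, 0, 0, 0) under max, adds 1 for W0 → (3, 0, 0, 0)
target: VC(#5) = (0, 0, 1, 1)

(0, 0, 1, 1)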